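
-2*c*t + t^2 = t*(-2*c + t)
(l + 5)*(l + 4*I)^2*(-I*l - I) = -I*l^4 + 8*l^3 - 6*I*l^3 + 48*l^2 + 11*I*l^2 + 40*l + 96*I*l + 80*I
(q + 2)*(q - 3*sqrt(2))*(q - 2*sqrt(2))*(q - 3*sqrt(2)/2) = q^4 - 13*sqrt(2)*q^3/2 + 2*q^3 - 13*sqrt(2)*q^2 + 27*q^2 - 18*sqrt(2)*q + 54*q - 36*sqrt(2)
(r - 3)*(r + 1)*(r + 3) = r^3 + r^2 - 9*r - 9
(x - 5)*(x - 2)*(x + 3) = x^3 - 4*x^2 - 11*x + 30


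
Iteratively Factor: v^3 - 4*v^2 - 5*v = (v)*(v^2 - 4*v - 5) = v*(v - 5)*(v + 1)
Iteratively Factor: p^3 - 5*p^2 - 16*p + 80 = (p - 5)*(p^2 - 16) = (p - 5)*(p - 4)*(p + 4)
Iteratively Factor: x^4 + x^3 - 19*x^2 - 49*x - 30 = (x - 5)*(x^3 + 6*x^2 + 11*x + 6) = (x - 5)*(x + 1)*(x^2 + 5*x + 6) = (x - 5)*(x + 1)*(x + 2)*(x + 3)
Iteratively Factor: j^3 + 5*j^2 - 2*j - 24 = (j + 3)*(j^2 + 2*j - 8) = (j + 3)*(j + 4)*(j - 2)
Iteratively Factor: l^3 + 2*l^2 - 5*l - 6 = (l + 1)*(l^2 + l - 6) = (l - 2)*(l + 1)*(l + 3)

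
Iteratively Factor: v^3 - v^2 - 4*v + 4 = (v - 1)*(v^2 - 4) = (v - 2)*(v - 1)*(v + 2)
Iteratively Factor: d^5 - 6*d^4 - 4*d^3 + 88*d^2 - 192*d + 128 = (d - 4)*(d^4 - 2*d^3 - 12*d^2 + 40*d - 32) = (d - 4)*(d - 2)*(d^3 - 12*d + 16) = (d - 4)*(d - 2)^2*(d^2 + 2*d - 8) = (d - 4)*(d - 2)^2*(d + 4)*(d - 2)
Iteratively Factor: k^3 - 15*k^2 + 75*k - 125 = (k - 5)*(k^2 - 10*k + 25) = (k - 5)^2*(k - 5)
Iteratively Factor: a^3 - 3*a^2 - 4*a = (a - 4)*(a^2 + a) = a*(a - 4)*(a + 1)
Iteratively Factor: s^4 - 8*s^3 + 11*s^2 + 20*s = (s - 5)*(s^3 - 3*s^2 - 4*s) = (s - 5)*(s + 1)*(s^2 - 4*s) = s*(s - 5)*(s + 1)*(s - 4)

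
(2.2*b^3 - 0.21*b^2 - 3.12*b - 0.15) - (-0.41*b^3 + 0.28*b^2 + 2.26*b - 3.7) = 2.61*b^3 - 0.49*b^2 - 5.38*b + 3.55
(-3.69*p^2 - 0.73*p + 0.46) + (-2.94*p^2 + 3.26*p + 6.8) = -6.63*p^2 + 2.53*p + 7.26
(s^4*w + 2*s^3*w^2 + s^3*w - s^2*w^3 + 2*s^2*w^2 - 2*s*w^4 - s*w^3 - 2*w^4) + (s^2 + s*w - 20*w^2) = s^4*w + 2*s^3*w^2 + s^3*w - s^2*w^3 + 2*s^2*w^2 + s^2 - 2*s*w^4 - s*w^3 + s*w - 2*w^4 - 20*w^2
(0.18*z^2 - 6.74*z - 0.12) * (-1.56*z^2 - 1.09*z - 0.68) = -0.2808*z^4 + 10.3182*z^3 + 7.4114*z^2 + 4.714*z + 0.0816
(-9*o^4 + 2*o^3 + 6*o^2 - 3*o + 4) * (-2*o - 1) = 18*o^5 + 5*o^4 - 14*o^3 - 5*o - 4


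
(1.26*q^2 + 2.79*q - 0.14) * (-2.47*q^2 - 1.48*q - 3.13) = -3.1122*q^4 - 8.7561*q^3 - 7.7272*q^2 - 8.5255*q + 0.4382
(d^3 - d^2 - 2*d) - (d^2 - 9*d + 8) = d^3 - 2*d^2 + 7*d - 8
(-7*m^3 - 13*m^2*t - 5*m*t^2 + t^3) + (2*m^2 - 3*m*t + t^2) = -7*m^3 - 13*m^2*t + 2*m^2 - 5*m*t^2 - 3*m*t + t^3 + t^2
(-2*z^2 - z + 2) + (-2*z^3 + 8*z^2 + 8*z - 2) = -2*z^3 + 6*z^2 + 7*z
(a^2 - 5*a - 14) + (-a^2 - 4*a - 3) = -9*a - 17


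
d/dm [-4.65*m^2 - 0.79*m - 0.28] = -9.3*m - 0.79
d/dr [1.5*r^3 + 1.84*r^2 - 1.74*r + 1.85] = 4.5*r^2 + 3.68*r - 1.74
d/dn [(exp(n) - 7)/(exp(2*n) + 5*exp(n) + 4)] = (-(exp(n) - 7)*(2*exp(n) + 5) + exp(2*n) + 5*exp(n) + 4)*exp(n)/(exp(2*n) + 5*exp(n) + 4)^2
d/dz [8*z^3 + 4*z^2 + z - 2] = 24*z^2 + 8*z + 1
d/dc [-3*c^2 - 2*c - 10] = -6*c - 2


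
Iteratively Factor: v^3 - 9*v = (v - 3)*(v^2 + 3*v) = (v - 3)*(v + 3)*(v)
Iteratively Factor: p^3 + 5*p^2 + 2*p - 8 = (p + 2)*(p^2 + 3*p - 4) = (p - 1)*(p + 2)*(p + 4)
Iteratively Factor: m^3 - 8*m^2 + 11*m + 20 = (m - 4)*(m^2 - 4*m - 5) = (m - 4)*(m + 1)*(m - 5)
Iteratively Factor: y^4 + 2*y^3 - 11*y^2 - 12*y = (y)*(y^3 + 2*y^2 - 11*y - 12) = y*(y - 3)*(y^2 + 5*y + 4) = y*(y - 3)*(y + 4)*(y + 1)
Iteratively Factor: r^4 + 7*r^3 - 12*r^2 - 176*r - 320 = (r + 4)*(r^3 + 3*r^2 - 24*r - 80) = (r + 4)^2*(r^2 - r - 20) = (r - 5)*(r + 4)^2*(r + 4)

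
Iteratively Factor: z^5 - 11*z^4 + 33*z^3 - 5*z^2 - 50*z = (z + 1)*(z^4 - 12*z^3 + 45*z^2 - 50*z) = (z - 5)*(z + 1)*(z^3 - 7*z^2 + 10*z) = (z - 5)^2*(z + 1)*(z^2 - 2*z) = z*(z - 5)^2*(z + 1)*(z - 2)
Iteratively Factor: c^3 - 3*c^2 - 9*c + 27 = (c + 3)*(c^2 - 6*c + 9) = (c - 3)*(c + 3)*(c - 3)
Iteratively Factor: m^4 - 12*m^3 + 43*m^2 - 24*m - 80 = (m - 4)*(m^3 - 8*m^2 + 11*m + 20) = (m - 4)^2*(m^2 - 4*m - 5) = (m - 4)^2*(m + 1)*(m - 5)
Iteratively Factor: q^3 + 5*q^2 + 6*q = (q + 3)*(q^2 + 2*q) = (q + 2)*(q + 3)*(q)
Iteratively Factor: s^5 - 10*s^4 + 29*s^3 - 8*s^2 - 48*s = (s - 4)*(s^4 - 6*s^3 + 5*s^2 + 12*s) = s*(s - 4)*(s^3 - 6*s^2 + 5*s + 12) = s*(s - 4)*(s - 3)*(s^2 - 3*s - 4) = s*(s - 4)^2*(s - 3)*(s + 1)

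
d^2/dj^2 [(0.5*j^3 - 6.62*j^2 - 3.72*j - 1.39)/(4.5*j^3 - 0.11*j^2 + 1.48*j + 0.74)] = (-267.615*j^6 - 471.96*j^5 - 82.1664*j^4 + 369.209904*j^3 + 93.058278*j^2 + 28.955904*j - 5.41754)/(91.125*j^9 - 6.6825*j^8 + 90.07335*j^7 + 40.558069*j^6 + 27.426324*j^5 + 28.87443*j^4 + 9.91156*j^3 + 4.68198*j^2 + 2.431344*j + 0.405224)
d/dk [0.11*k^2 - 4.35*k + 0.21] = 0.22*k - 4.35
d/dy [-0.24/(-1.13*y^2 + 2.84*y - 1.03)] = (0.6816 - 0.5424*y)/(1.13*y^2 - 2.84*y + 1.03)^2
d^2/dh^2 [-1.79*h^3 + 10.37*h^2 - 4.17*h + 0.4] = 20.74 - 10.74*h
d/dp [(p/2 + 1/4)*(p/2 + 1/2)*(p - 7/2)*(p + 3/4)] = p^3 - 15*p^2/16 - 25*p/8 - 85/64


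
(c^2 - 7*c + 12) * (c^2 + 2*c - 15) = c^4 - 5*c^3 - 17*c^2 + 129*c - 180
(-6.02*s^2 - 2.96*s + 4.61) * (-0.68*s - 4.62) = 4.0936*s^3 + 29.8252*s^2 + 10.5404*s - 21.2982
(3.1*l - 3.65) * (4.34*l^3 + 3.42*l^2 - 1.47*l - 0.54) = 13.454*l^4 - 5.239*l^3 - 17.04*l^2 + 3.6915*l + 1.971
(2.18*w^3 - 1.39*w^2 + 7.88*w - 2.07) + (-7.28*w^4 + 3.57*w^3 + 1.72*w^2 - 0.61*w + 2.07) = -7.28*w^4 + 5.75*w^3 + 0.33*w^2 + 7.27*w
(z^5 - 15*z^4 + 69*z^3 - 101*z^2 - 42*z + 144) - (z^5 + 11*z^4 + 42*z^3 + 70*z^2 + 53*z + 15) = -26*z^4 + 27*z^3 - 171*z^2 - 95*z + 129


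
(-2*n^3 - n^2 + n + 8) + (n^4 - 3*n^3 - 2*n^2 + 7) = n^4 - 5*n^3 - 3*n^2 + n + 15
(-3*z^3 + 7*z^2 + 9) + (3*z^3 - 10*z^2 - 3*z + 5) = -3*z^2 - 3*z + 14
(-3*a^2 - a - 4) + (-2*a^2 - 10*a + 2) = -5*a^2 - 11*a - 2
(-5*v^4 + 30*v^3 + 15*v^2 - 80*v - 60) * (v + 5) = -5*v^5 + 5*v^4 + 165*v^3 - 5*v^2 - 460*v - 300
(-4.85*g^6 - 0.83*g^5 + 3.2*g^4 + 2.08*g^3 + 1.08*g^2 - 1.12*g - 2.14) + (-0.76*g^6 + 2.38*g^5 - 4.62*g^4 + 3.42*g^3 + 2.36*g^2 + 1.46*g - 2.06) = -5.61*g^6 + 1.55*g^5 - 1.42*g^4 + 5.5*g^3 + 3.44*g^2 + 0.34*g - 4.2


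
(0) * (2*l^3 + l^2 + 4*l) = 0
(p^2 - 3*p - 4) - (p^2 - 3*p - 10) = 6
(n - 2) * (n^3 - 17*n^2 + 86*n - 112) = n^4 - 19*n^3 + 120*n^2 - 284*n + 224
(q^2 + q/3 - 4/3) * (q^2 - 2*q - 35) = q^4 - 5*q^3/3 - 37*q^2 - 9*q + 140/3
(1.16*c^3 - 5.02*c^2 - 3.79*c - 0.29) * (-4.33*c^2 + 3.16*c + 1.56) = -5.0228*c^5 + 25.4022*c^4 + 2.3571*c^3 - 18.5519*c^2 - 6.8288*c - 0.4524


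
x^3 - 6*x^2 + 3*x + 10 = (x - 5)*(x - 2)*(x + 1)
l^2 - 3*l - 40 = (l - 8)*(l + 5)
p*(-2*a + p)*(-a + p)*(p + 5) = 2*a^2*p^2 + 10*a^2*p - 3*a*p^3 - 15*a*p^2 + p^4 + 5*p^3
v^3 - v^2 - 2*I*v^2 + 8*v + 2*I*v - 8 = (v - 1)*(v - 4*I)*(v + 2*I)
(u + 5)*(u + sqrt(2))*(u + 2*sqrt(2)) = u^3 + 3*sqrt(2)*u^2 + 5*u^2 + 4*u + 15*sqrt(2)*u + 20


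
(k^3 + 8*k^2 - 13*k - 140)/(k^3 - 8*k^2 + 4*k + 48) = (k^2 + 12*k + 35)/(k^2 - 4*k - 12)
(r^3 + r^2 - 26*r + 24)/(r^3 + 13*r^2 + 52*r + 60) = (r^2 - 5*r + 4)/(r^2 + 7*r + 10)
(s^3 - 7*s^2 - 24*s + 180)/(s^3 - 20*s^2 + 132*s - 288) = (s + 5)/(s - 8)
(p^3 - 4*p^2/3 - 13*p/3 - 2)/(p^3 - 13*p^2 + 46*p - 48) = (3*p^2 + 5*p + 2)/(3*(p^2 - 10*p + 16))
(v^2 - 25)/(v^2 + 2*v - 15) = (v - 5)/(v - 3)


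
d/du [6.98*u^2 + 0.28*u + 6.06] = 13.96*u + 0.28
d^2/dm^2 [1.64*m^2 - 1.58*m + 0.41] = 3.28000000000000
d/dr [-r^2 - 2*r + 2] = -2*r - 2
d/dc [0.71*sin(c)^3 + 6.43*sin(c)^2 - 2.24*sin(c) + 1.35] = (2.13*sin(c)^2 + 12.86*sin(c) - 2.24)*cos(c)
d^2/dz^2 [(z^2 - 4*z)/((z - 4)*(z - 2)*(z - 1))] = 2*(z^3 - 6*z + 6)/(z^6 - 9*z^5 + 33*z^4 - 63*z^3 + 66*z^2 - 36*z + 8)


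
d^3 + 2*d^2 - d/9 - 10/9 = (d - 2/3)*(d + 1)*(d + 5/3)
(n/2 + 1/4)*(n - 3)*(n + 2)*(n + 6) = n^4/2 + 11*n^3/4 - 19*n^2/4 - 21*n - 9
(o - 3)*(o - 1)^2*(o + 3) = o^4 - 2*o^3 - 8*o^2 + 18*o - 9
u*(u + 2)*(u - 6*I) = u^3 + 2*u^2 - 6*I*u^2 - 12*I*u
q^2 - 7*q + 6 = (q - 6)*(q - 1)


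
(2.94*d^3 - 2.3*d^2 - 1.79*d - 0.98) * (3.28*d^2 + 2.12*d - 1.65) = 9.6432*d^5 - 1.3112*d^4 - 15.5982*d^3 - 3.2142*d^2 + 0.8759*d + 1.617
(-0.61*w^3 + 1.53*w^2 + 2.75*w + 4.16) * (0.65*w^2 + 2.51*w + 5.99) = -0.3965*w^5 - 0.5366*w^4 + 1.9739*w^3 + 18.7712*w^2 + 26.9141*w + 24.9184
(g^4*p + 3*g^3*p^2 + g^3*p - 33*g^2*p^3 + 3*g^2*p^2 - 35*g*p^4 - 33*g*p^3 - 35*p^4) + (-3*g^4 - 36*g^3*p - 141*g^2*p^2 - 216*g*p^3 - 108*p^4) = g^4*p - 3*g^4 + 3*g^3*p^2 - 35*g^3*p - 33*g^2*p^3 - 138*g^2*p^2 - 35*g*p^4 - 249*g*p^3 - 143*p^4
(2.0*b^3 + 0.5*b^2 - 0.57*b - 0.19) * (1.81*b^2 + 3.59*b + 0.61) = 3.62*b^5 + 8.085*b^4 + 1.9833*b^3 - 2.0852*b^2 - 1.0298*b - 0.1159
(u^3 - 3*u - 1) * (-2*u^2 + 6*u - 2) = -2*u^5 + 6*u^4 + 4*u^3 - 16*u^2 + 2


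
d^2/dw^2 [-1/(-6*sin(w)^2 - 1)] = 12*(-12*sin(w)^4 + 20*sin(w)^2 - 1)/(6*sin(w)^2 + 1)^3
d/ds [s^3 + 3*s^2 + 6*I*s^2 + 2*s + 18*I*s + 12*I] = 3*s^2 + s*(6 + 12*I) + 2 + 18*I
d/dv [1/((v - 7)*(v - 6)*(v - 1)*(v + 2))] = 2*(-2*v^3 + 18*v^2 - 27*v - 34)/(v^8 - 24*v^7 + 198*v^6 - 512*v^5 - 1071*v^4 + 5688*v^3 + 88*v^2 - 11424*v + 7056)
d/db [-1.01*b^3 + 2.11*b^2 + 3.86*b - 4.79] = -3.03*b^2 + 4.22*b + 3.86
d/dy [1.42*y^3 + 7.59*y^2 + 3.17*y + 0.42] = 4.26*y^2 + 15.18*y + 3.17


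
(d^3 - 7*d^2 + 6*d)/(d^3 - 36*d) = (d - 1)/(d + 6)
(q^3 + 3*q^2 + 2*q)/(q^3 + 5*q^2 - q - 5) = q*(q + 2)/(q^2 + 4*q - 5)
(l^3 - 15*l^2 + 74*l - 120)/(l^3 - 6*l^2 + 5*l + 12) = (l^2 - 11*l + 30)/(l^2 - 2*l - 3)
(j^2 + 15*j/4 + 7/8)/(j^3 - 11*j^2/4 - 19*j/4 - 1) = (j + 7/2)/(j^2 - 3*j - 4)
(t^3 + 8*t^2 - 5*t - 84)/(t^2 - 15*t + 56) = (t^3 + 8*t^2 - 5*t - 84)/(t^2 - 15*t + 56)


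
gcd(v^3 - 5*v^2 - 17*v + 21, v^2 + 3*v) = v + 3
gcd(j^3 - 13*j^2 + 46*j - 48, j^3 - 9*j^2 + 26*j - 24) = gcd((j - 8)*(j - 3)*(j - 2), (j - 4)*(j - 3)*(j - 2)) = j^2 - 5*j + 6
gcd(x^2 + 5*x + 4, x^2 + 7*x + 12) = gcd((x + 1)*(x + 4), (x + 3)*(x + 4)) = x + 4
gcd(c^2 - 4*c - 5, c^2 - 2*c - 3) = c + 1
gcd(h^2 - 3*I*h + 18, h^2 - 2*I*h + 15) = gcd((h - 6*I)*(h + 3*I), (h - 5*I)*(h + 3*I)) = h + 3*I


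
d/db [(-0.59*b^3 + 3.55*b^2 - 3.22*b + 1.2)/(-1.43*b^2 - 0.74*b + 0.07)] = (0.8437*b^4 + 0.873199999999999*b^3 - 7.3555*b^2 + 3.929*b + 0.6626)/(2.0449*b^4 + 2.1164*b^3 + 0.3474*b^2 - 0.1036*b + 0.0049)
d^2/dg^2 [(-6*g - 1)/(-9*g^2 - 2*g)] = 2*(486*g^3 + 243*g^2 + 54*g + 4)/(g^3*(729*g^3 + 486*g^2 + 108*g + 8))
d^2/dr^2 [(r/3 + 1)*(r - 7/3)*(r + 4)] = 2*r + 28/9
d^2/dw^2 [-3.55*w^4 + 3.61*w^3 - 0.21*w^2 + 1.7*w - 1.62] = -42.6*w^2 + 21.66*w - 0.42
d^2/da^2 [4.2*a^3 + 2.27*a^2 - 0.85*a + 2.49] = 25.2*a + 4.54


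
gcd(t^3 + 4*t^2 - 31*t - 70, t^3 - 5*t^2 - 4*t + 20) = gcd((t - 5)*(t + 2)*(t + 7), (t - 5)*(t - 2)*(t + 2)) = t^2 - 3*t - 10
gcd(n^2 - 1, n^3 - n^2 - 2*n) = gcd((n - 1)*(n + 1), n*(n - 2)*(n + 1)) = n + 1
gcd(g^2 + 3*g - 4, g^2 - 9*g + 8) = g - 1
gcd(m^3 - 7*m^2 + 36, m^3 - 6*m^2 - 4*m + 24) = m^2 - 4*m - 12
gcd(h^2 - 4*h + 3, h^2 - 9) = h - 3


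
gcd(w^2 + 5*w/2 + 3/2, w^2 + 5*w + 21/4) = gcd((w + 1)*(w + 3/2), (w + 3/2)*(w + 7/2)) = w + 3/2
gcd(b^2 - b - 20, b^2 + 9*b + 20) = b + 4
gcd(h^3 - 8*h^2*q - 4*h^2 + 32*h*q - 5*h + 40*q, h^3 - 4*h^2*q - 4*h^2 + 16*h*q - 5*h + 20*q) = h^2 - 4*h - 5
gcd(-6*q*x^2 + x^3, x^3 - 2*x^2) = x^2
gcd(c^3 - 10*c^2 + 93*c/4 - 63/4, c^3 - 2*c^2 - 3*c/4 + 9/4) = c^2 - 3*c + 9/4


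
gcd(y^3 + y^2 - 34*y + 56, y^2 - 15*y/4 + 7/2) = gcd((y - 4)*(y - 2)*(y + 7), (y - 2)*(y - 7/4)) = y - 2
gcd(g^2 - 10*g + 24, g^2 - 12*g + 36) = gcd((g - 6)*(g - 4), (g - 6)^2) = g - 6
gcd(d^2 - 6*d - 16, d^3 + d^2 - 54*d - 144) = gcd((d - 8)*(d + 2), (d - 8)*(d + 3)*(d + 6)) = d - 8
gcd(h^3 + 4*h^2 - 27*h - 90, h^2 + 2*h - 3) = h + 3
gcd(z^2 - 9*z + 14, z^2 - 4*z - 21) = z - 7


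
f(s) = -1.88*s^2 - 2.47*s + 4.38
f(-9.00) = -125.67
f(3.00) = -19.95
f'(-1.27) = 2.31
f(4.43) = -43.46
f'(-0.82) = 0.61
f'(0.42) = -4.05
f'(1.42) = -7.81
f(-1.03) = 4.93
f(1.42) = -2.92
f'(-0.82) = 0.61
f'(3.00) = -13.75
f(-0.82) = 5.14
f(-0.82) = 5.14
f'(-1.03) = 1.40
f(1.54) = -3.88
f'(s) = -3.76*s - 2.47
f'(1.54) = -8.26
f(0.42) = 3.01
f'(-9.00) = 31.37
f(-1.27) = 4.48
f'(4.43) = -19.13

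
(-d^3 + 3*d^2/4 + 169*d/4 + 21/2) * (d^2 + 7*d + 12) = -d^5 - 25*d^4/4 + 71*d^3/2 + 1261*d^2/4 + 1161*d/2 + 126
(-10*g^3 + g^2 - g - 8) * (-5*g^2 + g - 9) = 50*g^5 - 15*g^4 + 96*g^3 + 30*g^2 + g + 72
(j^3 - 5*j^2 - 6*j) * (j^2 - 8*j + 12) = j^5 - 13*j^4 + 46*j^3 - 12*j^2 - 72*j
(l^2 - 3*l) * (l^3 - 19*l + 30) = l^5 - 3*l^4 - 19*l^3 + 87*l^2 - 90*l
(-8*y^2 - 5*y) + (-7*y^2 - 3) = -15*y^2 - 5*y - 3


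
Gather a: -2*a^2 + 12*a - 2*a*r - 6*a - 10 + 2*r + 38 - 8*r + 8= -2*a^2 + a*(6 - 2*r) - 6*r + 36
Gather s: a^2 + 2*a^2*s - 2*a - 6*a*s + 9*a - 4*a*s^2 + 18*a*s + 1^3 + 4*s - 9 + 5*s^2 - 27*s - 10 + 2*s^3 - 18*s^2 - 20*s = a^2 + 7*a + 2*s^3 + s^2*(-4*a - 13) + s*(2*a^2 + 12*a - 43) - 18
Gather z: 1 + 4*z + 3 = 4*z + 4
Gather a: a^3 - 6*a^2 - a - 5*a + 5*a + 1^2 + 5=a^3 - 6*a^2 - a + 6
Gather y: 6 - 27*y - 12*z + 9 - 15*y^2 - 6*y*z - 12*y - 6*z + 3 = -15*y^2 + y*(-6*z - 39) - 18*z + 18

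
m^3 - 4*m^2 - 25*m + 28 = (m - 7)*(m - 1)*(m + 4)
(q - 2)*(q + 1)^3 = q^4 + q^3 - 3*q^2 - 5*q - 2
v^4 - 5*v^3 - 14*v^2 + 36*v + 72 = (v - 6)*(v - 3)*(v + 2)^2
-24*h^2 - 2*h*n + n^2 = (-6*h + n)*(4*h + n)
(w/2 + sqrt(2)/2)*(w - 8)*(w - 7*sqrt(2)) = w^3/2 - 3*sqrt(2)*w^2 - 4*w^2 - 7*w + 24*sqrt(2)*w + 56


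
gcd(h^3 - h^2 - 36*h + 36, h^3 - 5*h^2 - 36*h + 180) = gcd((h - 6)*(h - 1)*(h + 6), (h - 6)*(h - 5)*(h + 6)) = h^2 - 36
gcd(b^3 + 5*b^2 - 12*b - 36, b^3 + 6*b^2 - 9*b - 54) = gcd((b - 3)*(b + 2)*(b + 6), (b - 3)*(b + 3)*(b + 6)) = b^2 + 3*b - 18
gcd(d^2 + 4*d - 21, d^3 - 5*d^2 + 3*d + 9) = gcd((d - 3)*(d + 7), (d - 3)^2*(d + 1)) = d - 3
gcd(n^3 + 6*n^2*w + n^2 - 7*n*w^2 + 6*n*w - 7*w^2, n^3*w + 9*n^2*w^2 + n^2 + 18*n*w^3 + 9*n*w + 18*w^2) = 1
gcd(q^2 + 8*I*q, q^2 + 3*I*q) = q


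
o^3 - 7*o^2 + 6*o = o*(o - 6)*(o - 1)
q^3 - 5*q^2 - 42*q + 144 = (q - 8)*(q - 3)*(q + 6)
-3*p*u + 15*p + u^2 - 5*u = (-3*p + u)*(u - 5)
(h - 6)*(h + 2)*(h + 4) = h^3 - 28*h - 48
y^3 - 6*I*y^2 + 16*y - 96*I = (y - 6*I)*(y - 4*I)*(y + 4*I)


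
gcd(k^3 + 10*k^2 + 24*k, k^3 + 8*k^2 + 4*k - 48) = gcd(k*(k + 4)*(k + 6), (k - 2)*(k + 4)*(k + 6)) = k^2 + 10*k + 24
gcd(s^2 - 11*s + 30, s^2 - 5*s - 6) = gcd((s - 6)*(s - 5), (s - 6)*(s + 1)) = s - 6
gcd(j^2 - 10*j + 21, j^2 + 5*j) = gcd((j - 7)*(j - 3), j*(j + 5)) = 1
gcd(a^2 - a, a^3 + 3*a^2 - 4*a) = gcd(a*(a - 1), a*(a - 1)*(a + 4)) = a^2 - a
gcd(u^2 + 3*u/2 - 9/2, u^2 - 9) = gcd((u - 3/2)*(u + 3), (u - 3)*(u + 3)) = u + 3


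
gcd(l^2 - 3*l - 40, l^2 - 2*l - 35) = l + 5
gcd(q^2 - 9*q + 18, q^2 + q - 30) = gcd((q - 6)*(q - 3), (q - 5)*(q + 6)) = 1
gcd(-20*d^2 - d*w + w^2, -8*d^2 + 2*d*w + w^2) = 4*d + w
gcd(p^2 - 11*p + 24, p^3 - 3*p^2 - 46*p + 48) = p - 8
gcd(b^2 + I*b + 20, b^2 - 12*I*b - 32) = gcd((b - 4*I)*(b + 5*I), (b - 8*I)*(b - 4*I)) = b - 4*I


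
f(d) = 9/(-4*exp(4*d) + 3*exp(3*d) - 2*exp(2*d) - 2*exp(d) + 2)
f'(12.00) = 0.00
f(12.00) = 0.00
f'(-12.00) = 0.00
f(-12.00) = 4.50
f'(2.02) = 0.00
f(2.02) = -0.00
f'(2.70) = 0.00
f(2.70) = -0.00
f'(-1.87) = 1.25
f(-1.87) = 5.44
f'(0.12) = 7.42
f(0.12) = -1.81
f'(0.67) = 0.81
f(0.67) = -0.20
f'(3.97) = 0.00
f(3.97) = -0.00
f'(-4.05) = 0.08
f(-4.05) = 4.58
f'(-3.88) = 0.10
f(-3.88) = 4.60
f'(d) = 9*(16*exp(4*d) - 9*exp(3*d) + 4*exp(2*d) + 2*exp(d))/(-4*exp(4*d) + 3*exp(3*d) - 2*exp(2*d) - 2*exp(d) + 2)^2 = (144*exp(3*d) - 81*exp(2*d) + 36*exp(d) + 18)*exp(d)/(4*exp(4*d) - 3*exp(3*d) + 2*exp(2*d) + 2*exp(d) - 2)^2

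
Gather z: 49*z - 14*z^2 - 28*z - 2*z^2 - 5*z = -16*z^2 + 16*z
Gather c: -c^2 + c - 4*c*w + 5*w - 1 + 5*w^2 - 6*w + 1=-c^2 + c*(1 - 4*w) + 5*w^2 - w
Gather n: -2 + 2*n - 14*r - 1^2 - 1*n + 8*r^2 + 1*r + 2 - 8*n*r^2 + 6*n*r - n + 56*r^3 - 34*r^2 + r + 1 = n*(-8*r^2 + 6*r) + 56*r^3 - 26*r^2 - 12*r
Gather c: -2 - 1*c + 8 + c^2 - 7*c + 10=c^2 - 8*c + 16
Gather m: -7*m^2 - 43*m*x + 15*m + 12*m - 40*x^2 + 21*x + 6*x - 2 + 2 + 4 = -7*m^2 + m*(27 - 43*x) - 40*x^2 + 27*x + 4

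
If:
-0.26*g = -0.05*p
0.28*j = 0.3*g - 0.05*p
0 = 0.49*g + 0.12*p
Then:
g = 0.00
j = 0.00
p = 0.00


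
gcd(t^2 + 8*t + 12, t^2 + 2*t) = t + 2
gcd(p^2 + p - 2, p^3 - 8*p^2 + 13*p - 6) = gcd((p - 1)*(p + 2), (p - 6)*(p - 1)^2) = p - 1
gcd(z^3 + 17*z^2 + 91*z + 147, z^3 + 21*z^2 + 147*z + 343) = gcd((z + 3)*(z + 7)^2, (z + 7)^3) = z^2 + 14*z + 49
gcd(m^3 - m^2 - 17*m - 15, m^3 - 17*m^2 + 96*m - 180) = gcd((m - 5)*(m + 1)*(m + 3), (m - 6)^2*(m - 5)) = m - 5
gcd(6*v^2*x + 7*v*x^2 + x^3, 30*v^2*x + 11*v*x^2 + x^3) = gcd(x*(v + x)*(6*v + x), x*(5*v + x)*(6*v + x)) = 6*v*x + x^2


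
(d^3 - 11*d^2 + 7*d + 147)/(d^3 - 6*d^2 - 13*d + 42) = (d - 7)/(d - 2)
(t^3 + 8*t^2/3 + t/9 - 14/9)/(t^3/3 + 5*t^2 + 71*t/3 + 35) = (9*t^3 + 24*t^2 + t - 14)/(3*(t^3 + 15*t^2 + 71*t + 105))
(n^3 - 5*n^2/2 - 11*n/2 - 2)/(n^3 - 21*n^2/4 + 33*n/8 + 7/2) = 4*(n + 1)/(4*n - 7)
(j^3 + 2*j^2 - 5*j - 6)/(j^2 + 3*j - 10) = (j^2 + 4*j + 3)/(j + 5)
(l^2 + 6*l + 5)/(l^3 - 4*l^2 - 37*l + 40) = (l + 1)/(l^2 - 9*l + 8)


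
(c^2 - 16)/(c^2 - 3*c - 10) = (16 - c^2)/(-c^2 + 3*c + 10)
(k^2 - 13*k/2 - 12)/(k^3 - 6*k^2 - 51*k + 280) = (k + 3/2)/(k^2 + 2*k - 35)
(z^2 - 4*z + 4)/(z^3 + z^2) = (z^2 - 4*z + 4)/(z^2*(z + 1))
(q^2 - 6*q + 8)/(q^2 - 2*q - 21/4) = 4*(-q^2 + 6*q - 8)/(-4*q^2 + 8*q + 21)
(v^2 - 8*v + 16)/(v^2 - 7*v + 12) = (v - 4)/(v - 3)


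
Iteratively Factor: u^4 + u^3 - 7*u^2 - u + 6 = (u + 3)*(u^3 - 2*u^2 - u + 2) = (u + 1)*(u + 3)*(u^2 - 3*u + 2) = (u - 2)*(u + 1)*(u + 3)*(u - 1)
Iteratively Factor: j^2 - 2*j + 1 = (j - 1)*(j - 1)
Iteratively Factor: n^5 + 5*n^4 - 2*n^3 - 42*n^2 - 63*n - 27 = (n + 1)*(n^4 + 4*n^3 - 6*n^2 - 36*n - 27) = (n + 1)^2*(n^3 + 3*n^2 - 9*n - 27) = (n + 1)^2*(n + 3)*(n^2 - 9) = (n - 3)*(n + 1)^2*(n + 3)*(n + 3)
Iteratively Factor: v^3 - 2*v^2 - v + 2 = (v + 1)*(v^2 - 3*v + 2) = (v - 1)*(v + 1)*(v - 2)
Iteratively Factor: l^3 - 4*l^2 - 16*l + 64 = (l - 4)*(l^2 - 16) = (l - 4)*(l + 4)*(l - 4)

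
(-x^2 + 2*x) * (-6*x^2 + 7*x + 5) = 6*x^4 - 19*x^3 + 9*x^2 + 10*x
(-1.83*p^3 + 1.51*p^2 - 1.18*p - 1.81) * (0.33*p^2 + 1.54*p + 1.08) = -0.6039*p^5 - 2.3199*p^4 - 0.0404*p^3 - 0.7837*p^2 - 4.0618*p - 1.9548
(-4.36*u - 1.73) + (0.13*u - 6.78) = -4.23*u - 8.51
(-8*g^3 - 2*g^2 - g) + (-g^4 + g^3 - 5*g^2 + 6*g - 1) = -g^4 - 7*g^3 - 7*g^2 + 5*g - 1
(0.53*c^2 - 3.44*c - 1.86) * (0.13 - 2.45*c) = -1.2985*c^3 + 8.4969*c^2 + 4.1098*c - 0.2418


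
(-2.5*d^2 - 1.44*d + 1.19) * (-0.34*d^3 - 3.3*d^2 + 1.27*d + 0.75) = 0.85*d^5 + 8.7396*d^4 + 1.1724*d^3 - 7.6308*d^2 + 0.4313*d + 0.8925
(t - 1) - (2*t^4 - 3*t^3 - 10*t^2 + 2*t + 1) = -2*t^4 + 3*t^3 + 10*t^2 - t - 2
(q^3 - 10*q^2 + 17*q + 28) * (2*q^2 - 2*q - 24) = 2*q^5 - 22*q^4 + 30*q^3 + 262*q^2 - 464*q - 672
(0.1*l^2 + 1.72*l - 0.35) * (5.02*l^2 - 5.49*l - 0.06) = 0.502*l^4 + 8.0854*l^3 - 11.2058*l^2 + 1.8183*l + 0.021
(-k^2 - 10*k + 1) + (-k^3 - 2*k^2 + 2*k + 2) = -k^3 - 3*k^2 - 8*k + 3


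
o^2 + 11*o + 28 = (o + 4)*(o + 7)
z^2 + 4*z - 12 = (z - 2)*(z + 6)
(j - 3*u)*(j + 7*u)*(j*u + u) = j^3*u + 4*j^2*u^2 + j^2*u - 21*j*u^3 + 4*j*u^2 - 21*u^3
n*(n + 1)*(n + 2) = n^3 + 3*n^2 + 2*n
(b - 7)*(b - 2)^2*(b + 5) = b^4 - 6*b^3 - 23*b^2 + 132*b - 140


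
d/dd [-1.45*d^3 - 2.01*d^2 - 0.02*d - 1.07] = -4.35*d^2 - 4.02*d - 0.02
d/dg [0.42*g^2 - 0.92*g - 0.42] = 0.84*g - 0.92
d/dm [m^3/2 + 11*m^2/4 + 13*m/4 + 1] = 3*m^2/2 + 11*m/2 + 13/4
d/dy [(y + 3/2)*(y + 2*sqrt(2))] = 2*y + 3/2 + 2*sqrt(2)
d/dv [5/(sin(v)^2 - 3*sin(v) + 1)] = 5*(3 - 2*sin(v))*cos(v)/(sin(v)^2 - 3*sin(v) + 1)^2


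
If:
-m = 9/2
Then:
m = -9/2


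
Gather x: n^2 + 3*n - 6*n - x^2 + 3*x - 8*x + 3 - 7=n^2 - 3*n - x^2 - 5*x - 4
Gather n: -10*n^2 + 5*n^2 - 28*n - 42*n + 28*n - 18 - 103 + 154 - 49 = -5*n^2 - 42*n - 16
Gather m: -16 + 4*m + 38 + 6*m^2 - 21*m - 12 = 6*m^2 - 17*m + 10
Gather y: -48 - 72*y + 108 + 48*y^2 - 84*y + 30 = 48*y^2 - 156*y + 90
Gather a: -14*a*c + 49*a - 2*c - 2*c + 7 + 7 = a*(49 - 14*c) - 4*c + 14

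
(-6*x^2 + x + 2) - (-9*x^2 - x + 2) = 3*x^2 + 2*x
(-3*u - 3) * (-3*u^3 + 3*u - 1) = 9*u^4 + 9*u^3 - 9*u^2 - 6*u + 3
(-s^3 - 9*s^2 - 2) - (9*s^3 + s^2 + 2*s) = -10*s^3 - 10*s^2 - 2*s - 2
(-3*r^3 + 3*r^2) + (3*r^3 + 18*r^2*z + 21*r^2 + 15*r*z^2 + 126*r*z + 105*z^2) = 18*r^2*z + 24*r^2 + 15*r*z^2 + 126*r*z + 105*z^2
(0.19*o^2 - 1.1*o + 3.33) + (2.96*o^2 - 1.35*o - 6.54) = 3.15*o^2 - 2.45*o - 3.21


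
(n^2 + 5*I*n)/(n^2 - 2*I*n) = (n + 5*I)/(n - 2*I)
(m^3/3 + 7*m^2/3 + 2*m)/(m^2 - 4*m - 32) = m*(m^2 + 7*m + 6)/(3*(m^2 - 4*m - 32))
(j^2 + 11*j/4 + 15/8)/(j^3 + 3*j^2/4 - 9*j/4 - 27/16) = 2*(4*j + 5)/(8*j^2 - 6*j - 9)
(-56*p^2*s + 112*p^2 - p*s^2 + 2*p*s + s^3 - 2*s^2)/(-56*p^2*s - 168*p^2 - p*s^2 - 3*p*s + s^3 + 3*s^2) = (s - 2)/(s + 3)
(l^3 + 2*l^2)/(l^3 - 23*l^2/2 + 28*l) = 2*l*(l + 2)/(2*l^2 - 23*l + 56)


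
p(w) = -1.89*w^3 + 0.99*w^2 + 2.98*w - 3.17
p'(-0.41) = 1.22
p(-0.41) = -4.10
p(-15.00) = 6553.63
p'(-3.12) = -58.39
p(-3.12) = 54.57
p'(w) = -5.67*w^2 + 1.98*w + 2.98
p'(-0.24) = 2.18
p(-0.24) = -3.80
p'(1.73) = -10.56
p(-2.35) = 19.82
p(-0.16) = -3.61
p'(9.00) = -438.47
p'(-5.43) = -174.95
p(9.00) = -1273.97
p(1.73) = -4.84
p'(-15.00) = -1302.47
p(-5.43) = 312.43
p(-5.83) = 387.62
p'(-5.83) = -201.28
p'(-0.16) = 2.52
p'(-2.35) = -32.99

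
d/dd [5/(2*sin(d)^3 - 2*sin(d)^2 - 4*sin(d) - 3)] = 10*(-3*sin(d)^2 + 2*sin(d) + 2)*cos(d)/(-5*sin(d)/2 - sin(3*d)/2 + cos(2*d) - 4)^2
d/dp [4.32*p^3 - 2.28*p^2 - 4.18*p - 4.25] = 12.96*p^2 - 4.56*p - 4.18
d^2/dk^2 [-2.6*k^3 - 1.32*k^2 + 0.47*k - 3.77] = -15.6*k - 2.64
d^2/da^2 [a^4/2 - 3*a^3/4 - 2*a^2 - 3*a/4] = 6*a^2 - 9*a/2 - 4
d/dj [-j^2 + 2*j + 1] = 2 - 2*j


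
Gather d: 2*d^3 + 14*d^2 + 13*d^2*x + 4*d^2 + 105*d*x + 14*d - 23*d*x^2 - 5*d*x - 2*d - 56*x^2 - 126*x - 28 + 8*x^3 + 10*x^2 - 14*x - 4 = 2*d^3 + d^2*(13*x + 18) + d*(-23*x^2 + 100*x + 12) + 8*x^3 - 46*x^2 - 140*x - 32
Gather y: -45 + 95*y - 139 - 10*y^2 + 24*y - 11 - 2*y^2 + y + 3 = -12*y^2 + 120*y - 192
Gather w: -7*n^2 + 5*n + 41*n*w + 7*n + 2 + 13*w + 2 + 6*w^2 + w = -7*n^2 + 12*n + 6*w^2 + w*(41*n + 14) + 4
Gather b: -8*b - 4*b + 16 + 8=24 - 12*b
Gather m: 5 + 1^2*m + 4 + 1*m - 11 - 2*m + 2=0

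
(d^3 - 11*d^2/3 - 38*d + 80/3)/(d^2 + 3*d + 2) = (3*d^3 - 11*d^2 - 114*d + 80)/(3*(d^2 + 3*d + 2))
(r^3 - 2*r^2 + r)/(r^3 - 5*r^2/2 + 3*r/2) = 2*(r - 1)/(2*r - 3)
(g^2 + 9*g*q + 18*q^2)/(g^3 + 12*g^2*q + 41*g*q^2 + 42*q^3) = (g + 6*q)/(g^2 + 9*g*q + 14*q^2)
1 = 1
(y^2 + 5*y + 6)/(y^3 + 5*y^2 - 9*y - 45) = (y + 2)/(y^2 + 2*y - 15)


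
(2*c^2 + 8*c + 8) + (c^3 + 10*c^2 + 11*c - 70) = c^3 + 12*c^2 + 19*c - 62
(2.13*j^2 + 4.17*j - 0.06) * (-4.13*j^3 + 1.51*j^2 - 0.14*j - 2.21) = -8.7969*j^5 - 14.0058*j^4 + 6.2463*j^3 - 5.3817*j^2 - 9.2073*j + 0.1326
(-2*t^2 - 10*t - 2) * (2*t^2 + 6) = -4*t^4 - 20*t^3 - 16*t^2 - 60*t - 12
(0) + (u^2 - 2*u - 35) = u^2 - 2*u - 35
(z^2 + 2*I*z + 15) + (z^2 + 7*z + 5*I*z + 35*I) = 2*z^2 + 7*z + 7*I*z + 15 + 35*I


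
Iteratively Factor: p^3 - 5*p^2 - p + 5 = (p + 1)*(p^2 - 6*p + 5) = (p - 5)*(p + 1)*(p - 1)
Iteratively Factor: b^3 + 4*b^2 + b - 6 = (b - 1)*(b^2 + 5*b + 6) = (b - 1)*(b + 3)*(b + 2)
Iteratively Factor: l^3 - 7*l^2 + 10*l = (l - 2)*(l^2 - 5*l) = (l - 5)*(l - 2)*(l)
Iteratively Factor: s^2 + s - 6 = (s - 2)*(s + 3)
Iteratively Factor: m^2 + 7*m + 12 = (m + 3)*(m + 4)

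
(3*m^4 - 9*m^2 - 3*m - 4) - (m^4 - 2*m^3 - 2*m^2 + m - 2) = 2*m^4 + 2*m^3 - 7*m^2 - 4*m - 2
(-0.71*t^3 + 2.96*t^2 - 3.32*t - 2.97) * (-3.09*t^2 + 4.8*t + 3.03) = 2.1939*t^5 - 12.5544*t^4 + 22.3155*t^3 + 2.2101*t^2 - 24.3156*t - 8.9991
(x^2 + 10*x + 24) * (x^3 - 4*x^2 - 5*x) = x^5 + 6*x^4 - 21*x^3 - 146*x^2 - 120*x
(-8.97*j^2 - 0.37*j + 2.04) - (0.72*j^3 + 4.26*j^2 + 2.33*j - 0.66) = -0.72*j^3 - 13.23*j^2 - 2.7*j + 2.7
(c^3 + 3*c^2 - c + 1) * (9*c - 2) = 9*c^4 + 25*c^3 - 15*c^2 + 11*c - 2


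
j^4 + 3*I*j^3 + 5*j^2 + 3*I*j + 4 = (j - I)^2*(j + I)*(j + 4*I)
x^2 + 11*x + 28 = (x + 4)*(x + 7)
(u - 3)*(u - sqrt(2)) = u^2 - 3*u - sqrt(2)*u + 3*sqrt(2)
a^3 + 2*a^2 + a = a*(a + 1)^2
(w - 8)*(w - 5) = w^2 - 13*w + 40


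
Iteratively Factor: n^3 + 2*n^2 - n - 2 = (n + 2)*(n^2 - 1) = (n + 1)*(n + 2)*(n - 1)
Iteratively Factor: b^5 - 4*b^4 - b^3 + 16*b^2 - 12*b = (b - 3)*(b^4 - b^3 - 4*b^2 + 4*b) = (b - 3)*(b - 1)*(b^3 - 4*b) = (b - 3)*(b - 1)*(b + 2)*(b^2 - 2*b) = (b - 3)*(b - 2)*(b - 1)*(b + 2)*(b)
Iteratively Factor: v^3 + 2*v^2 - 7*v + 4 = (v - 1)*(v^2 + 3*v - 4) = (v - 1)^2*(v + 4)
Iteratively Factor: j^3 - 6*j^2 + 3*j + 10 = (j - 5)*(j^2 - j - 2) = (j - 5)*(j + 1)*(j - 2)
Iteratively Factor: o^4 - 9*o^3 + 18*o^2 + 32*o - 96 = (o - 3)*(o^3 - 6*o^2 + 32) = (o - 4)*(o - 3)*(o^2 - 2*o - 8) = (o - 4)^2*(o - 3)*(o + 2)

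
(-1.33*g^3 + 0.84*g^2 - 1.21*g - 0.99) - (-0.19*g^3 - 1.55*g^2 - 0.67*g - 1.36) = -1.14*g^3 + 2.39*g^2 - 0.54*g + 0.37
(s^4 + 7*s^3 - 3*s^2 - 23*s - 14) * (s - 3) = s^5 + 4*s^4 - 24*s^3 - 14*s^2 + 55*s + 42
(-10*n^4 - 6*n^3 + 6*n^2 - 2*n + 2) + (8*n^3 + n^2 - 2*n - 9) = -10*n^4 + 2*n^3 + 7*n^2 - 4*n - 7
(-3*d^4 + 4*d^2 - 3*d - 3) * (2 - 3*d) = 9*d^5 - 6*d^4 - 12*d^3 + 17*d^2 + 3*d - 6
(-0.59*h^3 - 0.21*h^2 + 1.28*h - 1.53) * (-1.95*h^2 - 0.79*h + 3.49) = 1.1505*h^5 + 0.8756*h^4 - 4.3892*h^3 + 1.2394*h^2 + 5.6759*h - 5.3397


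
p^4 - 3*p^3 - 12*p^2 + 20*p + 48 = (p - 4)*(p - 3)*(p + 2)^2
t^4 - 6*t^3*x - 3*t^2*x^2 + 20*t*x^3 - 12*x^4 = (t - 6*x)*(t - x)^2*(t + 2*x)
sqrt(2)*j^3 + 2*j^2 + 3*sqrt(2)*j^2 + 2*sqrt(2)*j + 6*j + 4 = (j + 2)*(j + sqrt(2))*(sqrt(2)*j + sqrt(2))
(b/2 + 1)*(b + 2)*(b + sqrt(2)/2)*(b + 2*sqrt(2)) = b^4/2 + 5*sqrt(2)*b^3/4 + 2*b^3 + 3*b^2 + 5*sqrt(2)*b^2 + 4*b + 5*sqrt(2)*b + 4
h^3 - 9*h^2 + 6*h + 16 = (h - 8)*(h - 2)*(h + 1)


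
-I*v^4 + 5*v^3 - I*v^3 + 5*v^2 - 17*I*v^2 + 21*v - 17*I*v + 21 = (v + 1)*(v - 3*I)*(v + 7*I)*(-I*v + 1)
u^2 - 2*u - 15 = (u - 5)*(u + 3)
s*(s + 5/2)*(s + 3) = s^3 + 11*s^2/2 + 15*s/2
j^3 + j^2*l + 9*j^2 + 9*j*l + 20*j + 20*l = (j + 4)*(j + 5)*(j + l)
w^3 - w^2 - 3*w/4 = w*(w - 3/2)*(w + 1/2)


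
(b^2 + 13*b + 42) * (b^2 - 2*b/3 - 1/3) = b^4 + 37*b^3/3 + 33*b^2 - 97*b/3 - 14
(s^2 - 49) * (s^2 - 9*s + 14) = s^4 - 9*s^3 - 35*s^2 + 441*s - 686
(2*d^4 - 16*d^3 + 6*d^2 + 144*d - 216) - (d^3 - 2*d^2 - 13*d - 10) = 2*d^4 - 17*d^3 + 8*d^2 + 157*d - 206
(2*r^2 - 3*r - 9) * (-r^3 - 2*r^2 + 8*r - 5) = -2*r^5 - r^4 + 31*r^3 - 16*r^2 - 57*r + 45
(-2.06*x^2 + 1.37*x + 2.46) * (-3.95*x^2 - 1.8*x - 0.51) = 8.137*x^4 - 1.7035*x^3 - 11.1324*x^2 - 5.1267*x - 1.2546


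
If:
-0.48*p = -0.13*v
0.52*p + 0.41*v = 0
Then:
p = 0.00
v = 0.00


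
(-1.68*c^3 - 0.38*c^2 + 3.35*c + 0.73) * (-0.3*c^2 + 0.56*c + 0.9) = 0.504*c^5 - 0.8268*c^4 - 2.7298*c^3 + 1.315*c^2 + 3.4238*c + 0.657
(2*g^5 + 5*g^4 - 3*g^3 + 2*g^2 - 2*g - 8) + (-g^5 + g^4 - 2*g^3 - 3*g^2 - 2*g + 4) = g^5 + 6*g^4 - 5*g^3 - g^2 - 4*g - 4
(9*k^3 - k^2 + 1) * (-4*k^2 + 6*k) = -36*k^5 + 58*k^4 - 6*k^3 - 4*k^2 + 6*k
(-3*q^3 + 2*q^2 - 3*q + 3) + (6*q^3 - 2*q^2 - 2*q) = 3*q^3 - 5*q + 3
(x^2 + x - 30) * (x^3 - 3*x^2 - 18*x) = x^5 - 2*x^4 - 51*x^3 + 72*x^2 + 540*x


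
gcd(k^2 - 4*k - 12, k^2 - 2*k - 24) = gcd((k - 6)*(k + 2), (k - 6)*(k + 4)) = k - 6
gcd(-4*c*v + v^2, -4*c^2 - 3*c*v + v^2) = -4*c + v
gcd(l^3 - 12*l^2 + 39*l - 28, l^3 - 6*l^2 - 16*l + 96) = l - 4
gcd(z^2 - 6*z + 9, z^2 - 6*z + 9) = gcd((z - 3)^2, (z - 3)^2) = z^2 - 6*z + 9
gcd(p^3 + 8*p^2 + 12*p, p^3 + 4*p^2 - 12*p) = p^2 + 6*p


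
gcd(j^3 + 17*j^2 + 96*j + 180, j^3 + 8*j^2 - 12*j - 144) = j^2 + 12*j + 36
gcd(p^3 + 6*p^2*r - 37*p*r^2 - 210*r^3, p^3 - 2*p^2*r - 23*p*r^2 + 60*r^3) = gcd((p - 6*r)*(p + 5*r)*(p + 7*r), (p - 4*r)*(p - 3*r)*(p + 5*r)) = p + 5*r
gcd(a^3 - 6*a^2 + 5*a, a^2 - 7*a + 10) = a - 5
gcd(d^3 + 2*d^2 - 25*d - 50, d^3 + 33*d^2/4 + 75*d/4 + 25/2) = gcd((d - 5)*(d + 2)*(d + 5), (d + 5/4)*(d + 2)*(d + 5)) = d^2 + 7*d + 10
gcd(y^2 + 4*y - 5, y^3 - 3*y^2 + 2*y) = y - 1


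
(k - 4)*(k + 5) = k^2 + k - 20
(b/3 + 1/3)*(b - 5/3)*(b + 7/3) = b^3/3 + 5*b^2/9 - 29*b/27 - 35/27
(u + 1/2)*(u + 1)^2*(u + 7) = u^4 + 19*u^3/2 + 39*u^2/2 + 29*u/2 + 7/2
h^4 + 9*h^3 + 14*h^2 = h^2*(h + 2)*(h + 7)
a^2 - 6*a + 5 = (a - 5)*(a - 1)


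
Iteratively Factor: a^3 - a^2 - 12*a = (a)*(a^2 - a - 12) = a*(a - 4)*(a + 3)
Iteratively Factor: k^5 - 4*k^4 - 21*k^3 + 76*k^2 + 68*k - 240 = (k + 2)*(k^4 - 6*k^3 - 9*k^2 + 94*k - 120) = (k + 2)*(k + 4)*(k^3 - 10*k^2 + 31*k - 30) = (k - 3)*(k + 2)*(k + 4)*(k^2 - 7*k + 10) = (k - 3)*(k - 2)*(k + 2)*(k + 4)*(k - 5)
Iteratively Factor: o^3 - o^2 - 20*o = (o - 5)*(o^2 + 4*o) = o*(o - 5)*(o + 4)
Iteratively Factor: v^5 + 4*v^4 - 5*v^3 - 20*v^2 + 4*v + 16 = (v - 2)*(v^4 + 6*v^3 + 7*v^2 - 6*v - 8) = (v - 2)*(v + 2)*(v^3 + 4*v^2 - v - 4) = (v - 2)*(v + 1)*(v + 2)*(v^2 + 3*v - 4) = (v - 2)*(v + 1)*(v + 2)*(v + 4)*(v - 1)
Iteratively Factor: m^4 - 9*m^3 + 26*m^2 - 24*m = (m)*(m^3 - 9*m^2 + 26*m - 24) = m*(m - 3)*(m^2 - 6*m + 8) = m*(m - 3)*(m - 2)*(m - 4)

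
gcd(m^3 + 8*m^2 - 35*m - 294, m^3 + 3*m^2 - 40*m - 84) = m^2 + m - 42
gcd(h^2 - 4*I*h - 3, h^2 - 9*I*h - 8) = h - I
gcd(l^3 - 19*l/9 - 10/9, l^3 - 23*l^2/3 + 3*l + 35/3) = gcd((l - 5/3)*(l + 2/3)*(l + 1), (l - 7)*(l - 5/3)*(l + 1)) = l^2 - 2*l/3 - 5/3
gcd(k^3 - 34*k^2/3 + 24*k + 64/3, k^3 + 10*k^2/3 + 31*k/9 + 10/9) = k + 2/3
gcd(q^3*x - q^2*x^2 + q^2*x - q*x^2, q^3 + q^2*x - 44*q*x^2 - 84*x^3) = 1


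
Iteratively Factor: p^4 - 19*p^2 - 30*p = (p + 3)*(p^3 - 3*p^2 - 10*p) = p*(p + 3)*(p^2 - 3*p - 10) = p*(p - 5)*(p + 3)*(p + 2)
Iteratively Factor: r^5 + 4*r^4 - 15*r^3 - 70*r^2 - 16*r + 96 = (r - 4)*(r^4 + 8*r^3 + 17*r^2 - 2*r - 24) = (r - 4)*(r + 3)*(r^3 + 5*r^2 + 2*r - 8) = (r - 4)*(r + 2)*(r + 3)*(r^2 + 3*r - 4) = (r - 4)*(r - 1)*(r + 2)*(r + 3)*(r + 4)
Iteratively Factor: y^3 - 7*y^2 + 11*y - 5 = (y - 1)*(y^2 - 6*y + 5) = (y - 5)*(y - 1)*(y - 1)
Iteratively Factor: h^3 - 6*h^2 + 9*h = (h - 3)*(h^2 - 3*h) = (h - 3)^2*(h)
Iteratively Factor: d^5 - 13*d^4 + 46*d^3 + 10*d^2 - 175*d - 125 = (d - 5)*(d^4 - 8*d^3 + 6*d^2 + 40*d + 25) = (d - 5)^2*(d^3 - 3*d^2 - 9*d - 5) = (d - 5)^2*(d + 1)*(d^2 - 4*d - 5) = (d - 5)^2*(d + 1)^2*(d - 5)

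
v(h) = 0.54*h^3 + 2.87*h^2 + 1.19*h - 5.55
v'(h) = 1.62*h^2 + 5.74*h + 1.19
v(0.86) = -2.06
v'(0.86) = 7.32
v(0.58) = -3.79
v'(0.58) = 5.06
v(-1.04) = -4.29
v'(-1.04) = -3.03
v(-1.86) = -1.31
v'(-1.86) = -3.88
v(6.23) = 243.83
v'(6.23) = 99.83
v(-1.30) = -3.43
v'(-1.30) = -3.53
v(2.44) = 22.28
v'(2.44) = 24.84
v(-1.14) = -3.98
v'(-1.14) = -3.25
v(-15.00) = -1200.15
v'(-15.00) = 279.59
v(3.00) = 38.43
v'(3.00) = 32.99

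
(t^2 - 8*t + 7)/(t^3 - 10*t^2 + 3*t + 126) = (t - 1)/(t^2 - 3*t - 18)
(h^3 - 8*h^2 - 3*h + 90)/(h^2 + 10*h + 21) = (h^2 - 11*h + 30)/(h + 7)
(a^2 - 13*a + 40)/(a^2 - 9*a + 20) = (a - 8)/(a - 4)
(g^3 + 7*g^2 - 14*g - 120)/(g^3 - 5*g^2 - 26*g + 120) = (g + 6)/(g - 6)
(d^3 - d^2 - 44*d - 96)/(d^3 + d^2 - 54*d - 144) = (d + 4)/(d + 6)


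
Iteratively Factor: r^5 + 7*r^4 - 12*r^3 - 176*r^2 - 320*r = (r)*(r^4 + 7*r^3 - 12*r^2 - 176*r - 320) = r*(r - 5)*(r^3 + 12*r^2 + 48*r + 64) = r*(r - 5)*(r + 4)*(r^2 + 8*r + 16) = r*(r - 5)*(r + 4)^2*(r + 4)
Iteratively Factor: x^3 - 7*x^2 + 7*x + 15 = (x + 1)*(x^2 - 8*x + 15) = (x - 3)*(x + 1)*(x - 5)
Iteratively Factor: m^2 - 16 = (m + 4)*(m - 4)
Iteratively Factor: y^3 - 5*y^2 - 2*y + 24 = (y - 4)*(y^2 - y - 6) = (y - 4)*(y + 2)*(y - 3)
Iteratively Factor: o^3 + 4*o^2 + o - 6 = (o - 1)*(o^2 + 5*o + 6) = (o - 1)*(o + 2)*(o + 3)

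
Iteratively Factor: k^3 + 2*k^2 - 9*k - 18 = (k + 2)*(k^2 - 9) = (k + 2)*(k + 3)*(k - 3)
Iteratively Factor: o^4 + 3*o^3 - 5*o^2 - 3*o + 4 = (o + 4)*(o^3 - o^2 - o + 1) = (o - 1)*(o + 4)*(o^2 - 1) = (o - 1)*(o + 1)*(o + 4)*(o - 1)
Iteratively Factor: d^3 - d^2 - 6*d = (d + 2)*(d^2 - 3*d) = d*(d + 2)*(d - 3)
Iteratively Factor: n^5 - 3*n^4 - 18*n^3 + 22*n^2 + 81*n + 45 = (n + 1)*(n^4 - 4*n^3 - 14*n^2 + 36*n + 45) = (n + 1)^2*(n^3 - 5*n^2 - 9*n + 45) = (n - 3)*(n + 1)^2*(n^2 - 2*n - 15) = (n - 5)*(n - 3)*(n + 1)^2*(n + 3)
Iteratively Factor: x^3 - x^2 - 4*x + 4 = (x + 2)*(x^2 - 3*x + 2) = (x - 1)*(x + 2)*(x - 2)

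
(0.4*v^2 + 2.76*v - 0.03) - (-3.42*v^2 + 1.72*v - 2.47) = 3.82*v^2 + 1.04*v + 2.44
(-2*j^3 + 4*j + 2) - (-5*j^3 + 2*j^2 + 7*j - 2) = 3*j^3 - 2*j^2 - 3*j + 4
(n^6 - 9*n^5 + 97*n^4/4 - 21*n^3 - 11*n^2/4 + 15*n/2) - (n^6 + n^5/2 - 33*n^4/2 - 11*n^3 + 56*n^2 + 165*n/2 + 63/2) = -19*n^5/2 + 163*n^4/4 - 10*n^3 - 235*n^2/4 - 75*n - 63/2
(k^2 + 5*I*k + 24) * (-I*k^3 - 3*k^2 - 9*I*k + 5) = -I*k^5 + 2*k^4 - 48*I*k^3 - 22*k^2 - 191*I*k + 120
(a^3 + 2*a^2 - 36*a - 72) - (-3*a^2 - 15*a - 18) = a^3 + 5*a^2 - 21*a - 54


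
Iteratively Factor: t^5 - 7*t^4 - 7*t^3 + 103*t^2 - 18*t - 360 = (t - 3)*(t^4 - 4*t^3 - 19*t^2 + 46*t + 120) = (t - 3)*(t + 2)*(t^3 - 6*t^2 - 7*t + 60) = (t - 3)*(t + 2)*(t + 3)*(t^2 - 9*t + 20) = (t - 5)*(t - 3)*(t + 2)*(t + 3)*(t - 4)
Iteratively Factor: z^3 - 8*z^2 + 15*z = (z - 5)*(z^2 - 3*z) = z*(z - 5)*(z - 3)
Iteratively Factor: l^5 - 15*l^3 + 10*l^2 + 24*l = (l - 3)*(l^4 + 3*l^3 - 6*l^2 - 8*l) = l*(l - 3)*(l^3 + 3*l^2 - 6*l - 8) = l*(l - 3)*(l - 2)*(l^2 + 5*l + 4) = l*(l - 3)*(l - 2)*(l + 4)*(l + 1)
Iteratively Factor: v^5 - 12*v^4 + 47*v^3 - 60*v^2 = (v - 5)*(v^4 - 7*v^3 + 12*v^2) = (v - 5)*(v - 3)*(v^3 - 4*v^2) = v*(v - 5)*(v - 3)*(v^2 - 4*v) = v*(v - 5)*(v - 4)*(v - 3)*(v)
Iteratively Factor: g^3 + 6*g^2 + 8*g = (g + 2)*(g^2 + 4*g) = g*(g + 2)*(g + 4)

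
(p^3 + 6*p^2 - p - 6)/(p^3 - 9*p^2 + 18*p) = (p^3 + 6*p^2 - p - 6)/(p*(p^2 - 9*p + 18))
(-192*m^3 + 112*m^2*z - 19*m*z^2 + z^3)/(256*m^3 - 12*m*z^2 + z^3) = (-3*m + z)/(4*m + z)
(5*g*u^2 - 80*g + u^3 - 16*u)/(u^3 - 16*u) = (5*g + u)/u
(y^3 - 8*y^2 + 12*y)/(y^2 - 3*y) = (y^2 - 8*y + 12)/(y - 3)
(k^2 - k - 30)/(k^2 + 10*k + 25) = (k - 6)/(k + 5)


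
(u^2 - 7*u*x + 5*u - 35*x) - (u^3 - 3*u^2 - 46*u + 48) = -u^3 + 4*u^2 - 7*u*x + 51*u - 35*x - 48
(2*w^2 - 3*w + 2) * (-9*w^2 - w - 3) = -18*w^4 + 25*w^3 - 21*w^2 + 7*w - 6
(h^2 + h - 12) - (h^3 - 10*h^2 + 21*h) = -h^3 + 11*h^2 - 20*h - 12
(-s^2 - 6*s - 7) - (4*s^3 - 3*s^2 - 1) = -4*s^3 + 2*s^2 - 6*s - 6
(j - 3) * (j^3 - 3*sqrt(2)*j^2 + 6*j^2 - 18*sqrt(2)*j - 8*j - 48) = j^4 - 3*sqrt(2)*j^3 + 3*j^3 - 26*j^2 - 9*sqrt(2)*j^2 - 24*j + 54*sqrt(2)*j + 144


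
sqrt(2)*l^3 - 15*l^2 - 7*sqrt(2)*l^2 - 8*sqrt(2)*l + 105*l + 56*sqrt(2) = (l - 7)*(l - 8*sqrt(2))*(sqrt(2)*l + 1)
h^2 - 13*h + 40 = (h - 8)*(h - 5)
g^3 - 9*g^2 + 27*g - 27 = (g - 3)^3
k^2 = k^2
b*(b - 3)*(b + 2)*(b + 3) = b^4 + 2*b^3 - 9*b^2 - 18*b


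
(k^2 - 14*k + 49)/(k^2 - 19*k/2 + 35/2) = 2*(k - 7)/(2*k - 5)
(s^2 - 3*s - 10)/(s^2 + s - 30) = (s + 2)/(s + 6)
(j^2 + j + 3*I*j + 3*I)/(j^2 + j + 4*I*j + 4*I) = (j + 3*I)/(j + 4*I)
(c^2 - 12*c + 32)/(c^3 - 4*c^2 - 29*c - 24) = (c - 4)/(c^2 + 4*c + 3)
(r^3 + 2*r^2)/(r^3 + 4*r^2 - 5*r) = r*(r + 2)/(r^2 + 4*r - 5)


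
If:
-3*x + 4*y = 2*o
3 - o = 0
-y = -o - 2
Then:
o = 3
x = 14/3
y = 5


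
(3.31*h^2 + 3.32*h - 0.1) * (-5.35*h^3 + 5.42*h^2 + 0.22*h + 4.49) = -17.7085*h^5 + 0.178200000000004*h^4 + 19.2576*h^3 + 15.0503*h^2 + 14.8848*h - 0.449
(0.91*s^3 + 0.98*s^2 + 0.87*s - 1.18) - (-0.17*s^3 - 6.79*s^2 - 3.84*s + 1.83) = 1.08*s^3 + 7.77*s^2 + 4.71*s - 3.01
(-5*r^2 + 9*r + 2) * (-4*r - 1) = 20*r^3 - 31*r^2 - 17*r - 2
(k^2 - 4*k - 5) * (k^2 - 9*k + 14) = k^4 - 13*k^3 + 45*k^2 - 11*k - 70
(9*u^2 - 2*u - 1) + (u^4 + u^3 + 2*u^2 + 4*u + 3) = u^4 + u^3 + 11*u^2 + 2*u + 2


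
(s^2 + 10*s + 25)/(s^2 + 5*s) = (s + 5)/s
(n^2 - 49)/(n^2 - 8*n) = (n^2 - 49)/(n*(n - 8))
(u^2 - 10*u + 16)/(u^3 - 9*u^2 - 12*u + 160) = (u - 2)/(u^2 - u - 20)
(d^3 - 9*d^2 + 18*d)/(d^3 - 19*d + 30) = d*(d - 6)/(d^2 + 3*d - 10)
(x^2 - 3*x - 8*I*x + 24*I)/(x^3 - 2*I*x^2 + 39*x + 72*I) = (x - 3)/(x^2 + 6*I*x - 9)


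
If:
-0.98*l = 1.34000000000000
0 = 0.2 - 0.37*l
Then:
No Solution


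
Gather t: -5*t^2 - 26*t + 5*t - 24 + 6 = -5*t^2 - 21*t - 18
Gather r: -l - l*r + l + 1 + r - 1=r*(1 - l)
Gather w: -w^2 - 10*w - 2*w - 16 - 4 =-w^2 - 12*w - 20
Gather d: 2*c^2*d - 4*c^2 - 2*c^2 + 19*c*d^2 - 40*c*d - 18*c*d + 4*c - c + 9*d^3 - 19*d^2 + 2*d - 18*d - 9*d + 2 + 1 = -6*c^2 + 3*c + 9*d^3 + d^2*(19*c - 19) + d*(2*c^2 - 58*c - 25) + 3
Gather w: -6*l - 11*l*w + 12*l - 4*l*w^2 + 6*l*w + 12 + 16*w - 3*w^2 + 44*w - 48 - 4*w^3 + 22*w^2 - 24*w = 6*l - 4*w^3 + w^2*(19 - 4*l) + w*(36 - 5*l) - 36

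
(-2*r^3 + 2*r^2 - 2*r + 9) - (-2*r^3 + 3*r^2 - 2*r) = 9 - r^2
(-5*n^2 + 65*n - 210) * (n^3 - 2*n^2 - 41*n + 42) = -5*n^5 + 75*n^4 - 135*n^3 - 2455*n^2 + 11340*n - 8820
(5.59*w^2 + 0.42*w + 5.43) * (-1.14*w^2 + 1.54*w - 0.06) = -6.3726*w^4 + 8.1298*w^3 - 5.8788*w^2 + 8.337*w - 0.3258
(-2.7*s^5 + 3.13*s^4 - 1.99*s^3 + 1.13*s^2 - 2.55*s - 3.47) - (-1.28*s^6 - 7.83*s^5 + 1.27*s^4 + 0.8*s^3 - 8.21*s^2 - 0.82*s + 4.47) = 1.28*s^6 + 5.13*s^5 + 1.86*s^4 - 2.79*s^3 + 9.34*s^2 - 1.73*s - 7.94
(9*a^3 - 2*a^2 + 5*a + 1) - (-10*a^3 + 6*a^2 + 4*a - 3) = 19*a^3 - 8*a^2 + a + 4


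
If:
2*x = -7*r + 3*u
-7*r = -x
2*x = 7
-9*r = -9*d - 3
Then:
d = 1/6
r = 1/2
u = 7/2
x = 7/2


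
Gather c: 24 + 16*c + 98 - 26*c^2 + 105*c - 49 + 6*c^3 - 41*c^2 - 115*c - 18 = 6*c^3 - 67*c^2 + 6*c + 55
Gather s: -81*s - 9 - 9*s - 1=-90*s - 10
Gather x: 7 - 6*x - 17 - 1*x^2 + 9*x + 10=-x^2 + 3*x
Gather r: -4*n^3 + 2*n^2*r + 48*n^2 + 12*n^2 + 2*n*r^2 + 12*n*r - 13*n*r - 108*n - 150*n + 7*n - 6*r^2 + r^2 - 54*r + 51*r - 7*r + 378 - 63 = -4*n^3 + 60*n^2 - 251*n + r^2*(2*n - 5) + r*(2*n^2 - n - 10) + 315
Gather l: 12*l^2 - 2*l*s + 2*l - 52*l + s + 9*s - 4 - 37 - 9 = 12*l^2 + l*(-2*s - 50) + 10*s - 50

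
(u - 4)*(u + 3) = u^2 - u - 12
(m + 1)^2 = m^2 + 2*m + 1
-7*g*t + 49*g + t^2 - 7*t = (-7*g + t)*(t - 7)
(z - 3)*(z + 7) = z^2 + 4*z - 21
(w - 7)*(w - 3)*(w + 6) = w^3 - 4*w^2 - 39*w + 126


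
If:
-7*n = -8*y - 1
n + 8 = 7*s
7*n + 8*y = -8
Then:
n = -1/2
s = 15/14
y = -9/16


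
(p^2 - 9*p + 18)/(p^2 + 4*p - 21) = (p - 6)/(p + 7)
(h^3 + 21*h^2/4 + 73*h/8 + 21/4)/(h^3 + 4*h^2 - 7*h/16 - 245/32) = 4*(2*h^2 + 7*h + 6)/(8*h^2 + 18*h - 35)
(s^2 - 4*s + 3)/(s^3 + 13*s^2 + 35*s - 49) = (s - 3)/(s^2 + 14*s + 49)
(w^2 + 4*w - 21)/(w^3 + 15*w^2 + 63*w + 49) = (w - 3)/(w^2 + 8*w + 7)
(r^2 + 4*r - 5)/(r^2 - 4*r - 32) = (-r^2 - 4*r + 5)/(-r^2 + 4*r + 32)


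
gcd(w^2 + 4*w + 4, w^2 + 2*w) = w + 2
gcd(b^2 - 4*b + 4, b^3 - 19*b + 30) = b - 2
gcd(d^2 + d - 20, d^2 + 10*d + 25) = d + 5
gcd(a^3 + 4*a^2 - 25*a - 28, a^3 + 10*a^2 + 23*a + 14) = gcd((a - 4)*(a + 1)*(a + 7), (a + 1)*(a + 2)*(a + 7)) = a^2 + 8*a + 7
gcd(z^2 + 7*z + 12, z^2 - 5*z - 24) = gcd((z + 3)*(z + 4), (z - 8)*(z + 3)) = z + 3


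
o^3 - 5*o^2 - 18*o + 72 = (o - 6)*(o - 3)*(o + 4)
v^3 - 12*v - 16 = (v - 4)*(v + 2)^2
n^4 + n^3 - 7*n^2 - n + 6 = (n - 2)*(n - 1)*(n + 1)*(n + 3)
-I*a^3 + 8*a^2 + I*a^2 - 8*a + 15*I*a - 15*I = (a + 3*I)*(a + 5*I)*(-I*a + I)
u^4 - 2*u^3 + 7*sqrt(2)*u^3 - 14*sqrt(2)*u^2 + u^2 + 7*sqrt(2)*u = u*(u - 1)^2*(u + 7*sqrt(2))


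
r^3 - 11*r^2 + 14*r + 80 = (r - 8)*(r - 5)*(r + 2)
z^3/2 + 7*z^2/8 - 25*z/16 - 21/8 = (z/2 + 1)*(z - 7/4)*(z + 3/2)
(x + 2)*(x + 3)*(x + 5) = x^3 + 10*x^2 + 31*x + 30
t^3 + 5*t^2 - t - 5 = (t - 1)*(t + 1)*(t + 5)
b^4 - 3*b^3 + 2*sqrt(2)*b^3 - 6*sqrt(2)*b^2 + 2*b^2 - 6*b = b*(b - 3)*(b + sqrt(2))^2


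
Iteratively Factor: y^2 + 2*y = (y)*(y + 2)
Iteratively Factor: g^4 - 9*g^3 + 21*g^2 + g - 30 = (g + 1)*(g^3 - 10*g^2 + 31*g - 30) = (g - 3)*(g + 1)*(g^2 - 7*g + 10) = (g - 5)*(g - 3)*(g + 1)*(g - 2)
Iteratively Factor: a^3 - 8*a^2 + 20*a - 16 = (a - 2)*(a^2 - 6*a + 8) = (a - 4)*(a - 2)*(a - 2)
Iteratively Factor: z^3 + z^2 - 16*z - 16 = (z + 4)*(z^2 - 3*z - 4) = (z - 4)*(z + 4)*(z + 1)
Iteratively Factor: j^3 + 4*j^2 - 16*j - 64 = (j - 4)*(j^2 + 8*j + 16) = (j - 4)*(j + 4)*(j + 4)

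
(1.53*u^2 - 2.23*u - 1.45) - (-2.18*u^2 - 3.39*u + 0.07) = 3.71*u^2 + 1.16*u - 1.52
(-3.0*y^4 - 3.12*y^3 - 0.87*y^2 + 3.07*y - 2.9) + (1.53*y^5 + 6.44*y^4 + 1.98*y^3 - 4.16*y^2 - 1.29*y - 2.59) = 1.53*y^5 + 3.44*y^4 - 1.14*y^3 - 5.03*y^2 + 1.78*y - 5.49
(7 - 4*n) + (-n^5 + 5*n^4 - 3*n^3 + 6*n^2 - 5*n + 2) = -n^5 + 5*n^4 - 3*n^3 + 6*n^2 - 9*n + 9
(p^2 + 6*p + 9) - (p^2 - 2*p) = 8*p + 9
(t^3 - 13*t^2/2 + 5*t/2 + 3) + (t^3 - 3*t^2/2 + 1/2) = 2*t^3 - 8*t^2 + 5*t/2 + 7/2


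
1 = 1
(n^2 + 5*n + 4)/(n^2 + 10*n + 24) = (n + 1)/(n + 6)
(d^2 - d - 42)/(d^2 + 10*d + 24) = (d - 7)/(d + 4)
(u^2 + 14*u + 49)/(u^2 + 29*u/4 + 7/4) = 4*(u + 7)/(4*u + 1)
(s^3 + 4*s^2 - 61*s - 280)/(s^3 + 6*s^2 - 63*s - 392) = (s + 5)/(s + 7)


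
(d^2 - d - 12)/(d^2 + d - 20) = (d + 3)/(d + 5)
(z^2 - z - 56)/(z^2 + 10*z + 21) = (z - 8)/(z + 3)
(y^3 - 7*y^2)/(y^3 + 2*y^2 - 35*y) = y*(y - 7)/(y^2 + 2*y - 35)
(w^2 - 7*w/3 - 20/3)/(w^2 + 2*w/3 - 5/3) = (w - 4)/(w - 1)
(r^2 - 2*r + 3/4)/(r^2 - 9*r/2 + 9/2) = (r - 1/2)/(r - 3)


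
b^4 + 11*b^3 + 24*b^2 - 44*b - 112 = (b - 2)*(b + 2)*(b + 4)*(b + 7)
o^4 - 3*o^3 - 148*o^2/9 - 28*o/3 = o*(o - 6)*(o + 2/3)*(o + 7/3)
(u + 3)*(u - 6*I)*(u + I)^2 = u^4 + 3*u^3 - 4*I*u^3 + 11*u^2 - 12*I*u^2 + 33*u + 6*I*u + 18*I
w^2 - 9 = (w - 3)*(w + 3)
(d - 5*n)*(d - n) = d^2 - 6*d*n + 5*n^2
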